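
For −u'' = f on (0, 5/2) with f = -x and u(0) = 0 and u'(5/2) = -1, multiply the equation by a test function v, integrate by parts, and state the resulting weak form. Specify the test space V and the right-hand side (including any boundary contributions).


V = {v ∈ H^1(0, 5/2) : v(0) = 0} (test functions vanish at x = 0 where u is specified); weak form: ∫_0^5/2 u'v' dx = ∫_0^5/2 (-x) v dx − v(5/2) for all v ∈ V.

Multiply both sides by a test function v and integrate from 0 to 5/2:
  ∫_0^5/2 −u''(x) v(x) dx = ∫_0^5/2 f(x) v(x) dx.
Integrate the LHS by parts once:
  ∫_0^5/2 −u'' v dx = −[u'(x) v(x)]_0^5/2 + ∫_0^5/2 u'(x) v'(x) dx.
Thus ∫_0^5/2 u'(x) v'(x) dx = ∫_0^5/2 f(x) v(x) dx + [u'(x) v(x)]_0^5/2.
Choose V so that boundary terms are either known or forced to vanish.
Mixed BC: u(0) = 0 (Dirichlet) and u'(5/2) = -1 (Neumann). Define V = {v ∈ H^1(0, 5/2) : v(0) = 0}. Then [u' v]_0^5/2 = u'(5/2)·v(5/2) − u'(0)·0 = − v(5/2).
Weak formulation: find u (satisfying any essential BC) such that ∫_0^5/2 u'(x) v'(x) dx = ∫_0^5/2 f v dx − v(5/2) for all v ∈ V (Dirichlet at 0 absorbed into V; Neumann datum at x = 5/2 contributes the boundary term).
Substituting f(x) = -x, the right-hand side is ∫_0^5/2 (-x) v dx − v(5/2).


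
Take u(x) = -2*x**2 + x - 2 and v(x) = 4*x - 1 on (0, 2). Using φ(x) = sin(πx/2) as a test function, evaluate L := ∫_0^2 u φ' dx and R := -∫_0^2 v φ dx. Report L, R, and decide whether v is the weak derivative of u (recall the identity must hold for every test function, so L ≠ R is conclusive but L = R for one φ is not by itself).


LHS = 12/π, RHS = -12/π. No, v is not the weak derivative of u.

u(x) = -2*x**2 + x - 2, classical derivative u'(x) = 1 - 4*x.
φ(x) = sin(πx/2), so φ'(x) = π*cos(π*x/2)/2.
Note φ(0) = φ(2) = 0, so the boundary term u·φ vanishes.
LHS = ∫_0^2 u(x) φ'(x) dx = ∫_0^2 (-π*x^2*cos(π*x/2) + π*x*cos(π*x/2)/2 - π*cos(π*x/2)) dx. Term by term:
  ∫_0^2 -π*cos(π*x/2) dx = 0;  ∫_0^2 π*x*cos(π*x/2)/2 dx = -4/π;  ∫_0^2 -π*x^2*cos(π*x/2) dx = 16/π.
Sum: 0 − 4/π + 16/π = 12/π.
So LHS = 12/π.
∫_0^2 v(x) φ(x) dx = ∫_0^2 (4*x*sin(π*x/2) - sin(π*x/2)) dx. Term by term:
  ∫_0^2 -sin(π*x/2) dx = -4/π;  ∫_0^2 4*x*sin(π*x/2) dx = 16/π.
Sum: -4/π + 16/π = 12/π.
So RHS = -∫_0^2 v(x) φ(x) dx = -12/π.
LHS − RHS = 24/π ≠ 0, so the identity fails.
(For a valid weak derivative the identity must hold for EVERY test function, in particular this one. The failure shows v is NOT the weak derivative of u.)
Correct weak derivative would be u'(x) = 1 - 4*x.


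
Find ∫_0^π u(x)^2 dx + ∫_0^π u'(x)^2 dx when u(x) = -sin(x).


||u||_{H^1(0,π)}^2 = π

u'(x) = -cos(x).
Expand u² and (u')² and integrate term by term on (0, π), using: for integers n ≥ 1, ∫_0^π sin²(nx) dx = ∫_0^π cos²(nx) dx = π/2; for n ≠ n', ∫_0^π sin(nx)sin(n'x) dx = ∫_0^π cos(nx)cos(n'x) dx = 0; and by product-to-sum, ∫_0^π sin(nx)cos(n'x) dx = ½∫_0^π [sin((n+n')x) + sin((n−n')x)] dx, which is 0 when n+n' is even and 2n/(n²−n'²) when n+n' is odd (it need not vanish on (0, π)).
  u² squared terms: (-1)²·∫sin(x)² dx = 1·π/2 = π/2.
  So ∫_0^π u² dx = π/2.
  (u')² squared terms: (-1)²·∫cos(x)² dx = 1·π/2 = π/2.
  So ∫_0^π (u')² dx = π/2.
||u||_{H^1}^2 = (π/2) + (π/2) = π.


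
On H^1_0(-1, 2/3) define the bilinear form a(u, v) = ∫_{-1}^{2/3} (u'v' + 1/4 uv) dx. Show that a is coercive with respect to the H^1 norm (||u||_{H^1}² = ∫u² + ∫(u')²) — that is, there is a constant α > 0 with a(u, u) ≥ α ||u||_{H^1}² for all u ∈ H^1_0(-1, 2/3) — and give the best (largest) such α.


α = (25 + 36*π^2)/(4*(25 + 9*π^2))

Coercivity of a(·,·) on H^1_0(-1, 2/3) means a(u, u) ≥ α ||u||_{H^1}² for every u ∈ H^1_0.
The interval has length L = 5/3, and Poincaré/coercivity depend only on L. Here a(u, u) = ∫(u')² + (1/4)·∫u².
Here 0 < c = 1/4 < 1. The condition a(u,u) ≥ α||u||_{H^1}² reads (1−α)∫(u')² ≥ (α−c)∫u². Any admissible α is ≤ 1 (rapidly oscillating u have ∫u²/∫(u')² → 0), and α = 1 would force 0 ≥ (1−c)∫u², impossible since c < 1; so 1−α > 0. By the sharp Poincaré inequality on H^1_0 of an interval of length L, ∫(u')² ≥ (π/L)²∫u² with equality for the first sine mode sin(π(x−x₀)/L) (x₀ the left endpoint), so the inequality holds for all u iff (1−α)(π/L)² ≥ α − c, i.e. α ≤ ((π/L)² + c)/((π/L)² + 1) = (1 + c(L/π)²)/(1 + (L/π)²). With (π/L)² = 9*π^2/25 and c = 1/4, the largest admissible constant is α = ((π/L)² + c)/((π/L)² + 1).
Simplifying, α = (25 + 36*π^2)/(4*(25 + 9*π^2)).


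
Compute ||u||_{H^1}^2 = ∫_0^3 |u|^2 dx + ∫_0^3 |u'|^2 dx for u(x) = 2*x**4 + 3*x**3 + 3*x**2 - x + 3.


||u||_{H^1}^2 = 5324349/70

The H^1 norm (squared) on an interval (0, L) is
  ||u||_{H^1}^2 = ∫_0^L u(x)^2 dx + ∫_0^L u'(x)^2 dx.
Compute u'(x) = 8*x**3 + 9*x**2 + 6*x - 1.
Then u(x)^2 = 4*x**8 + 12*x**7 + 21*x**6 + 14*x**5 + 15*x**4 + 12*x**3 + 19*x**2 - 6*x + 9 and u'(x)^2 = 64*x**6 + 144*x**5 + 177*x**4 + 92*x**3 + 18*x**2 - 12*x + 1.
Integrate each monomial from 0 to 3 using ∫_0^3 c·x^n dx = c·3^(n+1)/(n+1):
  ∫_0^3 u(x)^2 dx = ∫_0^3 (4*x^8 + 12*x^7 + 21*x^6 + 14*x^5 + 15*x^4 + 12*x^3 + 19*x^2 - 6*x + 9) dx. Term by term:
    ∫_0^3 4*x^8 dx = 8748;  ∫_0^3 12*x^7 dx = 19683/2;  ∫_0^3 21*x^6 dx = 6561;
    ∫_0^3 14*x^5 dx = 1701;  ∫_0^3 15*x^4 dx = 729;  ∫_0^3 12*x^3 dx = 243;
    ∫_0^3 19*x^2 dx = 171;  ∫_0^3 -6*x dx = -27;  ∫_0^3 9 dx = 27.
  Sum: 8748 + 19683/2 + 6561 + 1701 + 729 + 243 + 171 − 27 + 27 = 55989/2.
  ∫_0^3 u'(x)^2 dx = ∫_0^3 (64*x^6 + 144*x^5 + 177*x^4 + 92*x^3 + 18*x^2 - 12*x + 1) dx. Term by term:
    ∫_0^3 64*x^6 dx = 139968/7;  ∫_0^3 144*x^5 dx = 17496;  ∫_0^3 177*x^4 dx = 43011/5;
    ∫_0^3 92*x^3 dx = 1863;  ∫_0^3 18*x^2 dx = 162;  ∫_0^3 -12*x dx = -54;
    ∫_0^3 1 dx = 3.
  Sum: 139968/7 + 17496 + 43011/5 + 1863 + 162 − 54 + 3 = 1682367/35.
Adding: ||u||_{H^1}^2 = 55989/2 + 1682367/35 = 5324349/70.


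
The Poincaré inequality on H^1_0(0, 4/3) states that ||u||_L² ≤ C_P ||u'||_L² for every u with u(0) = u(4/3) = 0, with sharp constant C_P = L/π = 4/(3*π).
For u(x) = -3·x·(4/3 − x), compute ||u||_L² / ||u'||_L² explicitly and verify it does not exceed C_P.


||u||_L² / ||u'||_L² = 2*sqrt(10)/15 < C_P = 4/(3*π).

u(x) = -3·x·(4/3 − x), so u'(x) = 6*x - 4.
u(x) = -3·x·(4/3 − x) vanishes at x = 0 and x = 4/3, so u ∈ H^1_0(0, 4/3). Differentiate via the product rule and integrate the resulting polynomials term by term.
  ∫_0^4/3 u² dx = ∫_0^4/3 (9*x^4 - 24*x^3 + 16*x^2) dx. Term by term:
    ∫_0^4/3 9*x^4 dx = 1024/135;  ∫_0^4/3 -24*x^3 dx = -512/27;  ∫_0^4/3 16*x^2 dx = 1024/81.
  Sum: 1024/135 − 512/27 + 1024/81 = 512/405.
  ∫_0^4/3 (u')² dx = ∫_0^4/3 (36*x^2 - 48*x + 16) dx. Term by term:
    ∫_0^4/3 36*x^2 dx = 256/9;  ∫_0^4/3 -48*x dx = -128/3;  ∫_0^4/3 16 dx = 64/3.
  Sum: 256/9 − 128/3 + 64/3 = 64/9.
∫_0^4/3 u² dx = 512/405, so ||u||_L² = 16*sqrt(10)/45.
∫_0^4/3 (u')² dx = 64/9, so ||u'||_L² = 8/3.
Ratio ||u||_L² / ||u'||_L² = 2*sqrt(10)/15.
Sharp Poincaré constant on H^1_0(0, 4/3) is C_P = L/π = 4/(3*π), achieved by sin(3*π/4·x).
A polynomial bump cannot attain the sharp Poincaré constant (only the first sine eigenfunction does), so the ratio is strictly less than C_P, consistent with ||u||_L² ≤ C_P ||u'||_L².


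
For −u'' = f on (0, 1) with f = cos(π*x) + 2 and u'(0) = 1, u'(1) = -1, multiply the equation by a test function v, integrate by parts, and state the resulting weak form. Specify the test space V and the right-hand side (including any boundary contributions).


V = H^1(0, 1) (v unrestricted at boundary; u is determined up to an additive constant); weak form: ∫_0^1 u'v' dx = ∫_0^1 (cos(π*x) + 2) v dx − v(1) − v(0) for all v ∈ V.

Multiply both sides by a test function v and integrate from 0 to 1:
  ∫_0^1 −u''(x) v(x) dx = ∫_0^1 f(x) v(x) dx.
Integrate the LHS by parts once:
  ∫_0^1 −u'' v dx = −[u'(x) v(x)]_0^1 + ∫_0^1 u'(x) v'(x) dx.
Thus ∫_0^1 u'(x) v'(x) dx = ∫_0^1 f(x) v(x) dx + [u'(x) v(x)]_0^1.
Choose V so that boundary terms are either known or forced to vanish.
u has inhomogeneous Neumann u'(0) = 1, u'(1) = -1. [u' v]_0^1 = (-1)·v(1) − (1)·v(0) = − v(1) − v(0). Take V = H^1(0, 1); boundary term becomes part of RHS.
Weak formulation: find u (satisfying any essential BC) such that ∫_0^1 u'(x) v'(x) dx = ∫_0^1 f v dx − v(1) − v(0) for all v ∈ V (Neumann data are natural BCs: they enter the RHS as boundary terms).
Substituting f(x) = cos(π*x) + 2, the right-hand side is ∫_0^1 (cos(π*x) + 2) v dx − v(1) − v(0).
Compatibility check (pure Neumann): taking v ≡ 1 ∈ V gives 0 = ∫_0^1 f dx + (-1) − (1), i.e. ∫_0^1 f dx must equal u'(0) − u'(1) = 2. Indeed ∫_0^1 (cos(π*x) + 2) dx = 2, so the data are compatible. The solution is then unique only up to an additive constant (fix it e.g. by requiring ∫_0^1 u dx = 0).


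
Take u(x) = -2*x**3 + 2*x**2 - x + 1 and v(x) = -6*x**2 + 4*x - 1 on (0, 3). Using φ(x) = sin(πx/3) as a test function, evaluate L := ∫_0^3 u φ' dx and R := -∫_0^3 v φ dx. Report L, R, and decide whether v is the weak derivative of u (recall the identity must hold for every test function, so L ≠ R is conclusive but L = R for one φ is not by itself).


LHS = -648/π^3 + 132/π, RHS = -648/π^3 + 132/π. Yes, v = u' weakly.

u(x) = -2*x**3 + 2*x**2 - x + 1, classical derivative u'(x) = -6*x**2 + 4*x - 1.
φ(x) = sin(πx/3), so φ'(x) = π*cos(π*x/3)/3.
Note φ(0) = φ(3) = 0, so the boundary term u·φ vanishes.
LHS = ∫_0^3 u(x) φ'(x) dx = ∫_0^3 (-2*π*x^3*cos(π*x/3)/3 + 2*π*x^2*cos(π*x/3)/3 - π*x*cos(π*x/3)/3 + π*cos(π*x/3)/3) dx. Term by term:
  ∫_0^3 π*cos(π*x/3)/3 dx = 0;  ∫_0^3 -2*π*x^3*cos(π*x/3)/3 dx = -648/π^3 + 162/π;  ∫_0^3 -π*x*cos(π*x/3)/3 dx = 6/π;
  ∫_0^3 2*π*x^2*cos(π*x/3)/3 dx = -36/π.
Sum: 0 + -648/π^3 + 162/π + 6/π − 36/π = -648/π^3 + 132/π.
So LHS = -648/π^3 + 132/π.
∫_0^3 v(x) φ(x) dx = ∫_0^3 (-6*x^2*sin(π*x/3) + 4*x*sin(π*x/3) - sin(π*x/3)) dx. Term by term:
  ∫_0^3 -sin(π*x/3) dx = -6/π;  ∫_0^3 -6*x^2*sin(π*x/3) dx = -162/π + 648/π^3;  ∫_0^3 4*x*sin(π*x/3) dx = 36/π.
Sum: -6/π + -162/π + 648/π^3 + 36/π = -132/π + 648/π^3.
So RHS = -∫_0^3 v(x) φ(x) dx = -648/π^3 + 132/π.
LHS = RHS, so the identity holds for this test φ.
Moreover u is smooth here and v(x) = u'(x) = -6*x**2 + 4*x - 1 pointwise, so the identity holds for every test function. Hence v is the weak derivative of u.


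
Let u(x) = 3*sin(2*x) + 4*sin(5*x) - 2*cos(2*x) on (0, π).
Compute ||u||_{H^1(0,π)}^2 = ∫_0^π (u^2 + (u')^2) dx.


||u||_{H^1(0,π)}^2 = -800/21 + 481*π/2

u'(x) = 4*sin(2*x) + 6*cos(2*x) + 20*cos(5*x).
Expand u² and (u')² and integrate term by term on (0, π), using: for integers n ≥ 1, ∫_0^π sin²(nx) dx = ∫_0^π cos²(nx) dx = π/2; for n ≠ n', ∫_0^π sin(nx)sin(n'x) dx = ∫_0^π cos(nx)cos(n'x) dx = 0; and by product-to-sum, ∫_0^π sin(nx)cos(n'x) dx = ½∫_0^π [sin((n+n')x) + sin((n−n')x)] dx, which is 0 when n+n' is even and 2n/(n²−n'²) when n+n' is odd (it need not vanish on (0, π)).
  u² squared terms: (-2)²·∫cos(2x)² dx = 4·π/2 = 2*π;  (3)²·∫sin(2x)² dx = 9·π/2 = 9*π/2;  (4)²·∫sin(5x)² dx = 16·π/2 = 8*π.
  u² cross terms: 2·(-2)·(3)·∫cos(2x)·sin(2x) dx = -12·(0) = 0;  2·(-2)·(4)·∫cos(2x)·sin(5x) dx = -16·(10/21) = -160/21;  2·(3)·(4)·∫sin(2x)·sin(5x) dx = 24·(0) = 0.
  So ∫_0^π u² dx = 2*π + 9*π/2 + 8*π + 0 − 160/21 + 0 = -160/21 + 29*π/2.
  (u')² squared terms: (4)²·∫sin(2x)² dx = 16·π/2 = 8*π;  (6)²·∫cos(2x)² dx = 36·π/2 = 18*π;  (20)²·∫cos(5x)² dx = 400·π/2 = 200*π.
  (u')² cross terms: 2·(4)·(6)·∫sin(2x)·cos(2x) dx = 48·(0) = 0;  2·(4)·(20)·∫sin(2x)·cos(5x) dx = 160·(-4/21) = -640/21;  2·(6)·(20)·∫cos(2x)·cos(5x) dx = 240·(0) = 0.
  So ∫_0^π (u')² dx = 8*π + 18*π + 200*π + 0 − 640/21 + 0 = -640/21 + 226*π.
||u||_{H^1}^2 = (-160/21 + 29*π/2) + (-640/21 + 226*π) = -800/21 + 481*π/2.


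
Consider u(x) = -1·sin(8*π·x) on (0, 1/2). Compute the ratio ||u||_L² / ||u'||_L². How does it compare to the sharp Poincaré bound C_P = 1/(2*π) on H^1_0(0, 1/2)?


||u||_L² / ||u'||_L² = 1/(8*π) < C_P = 1/(2*π).

u(x) = -1·sin(8*π·x), so u'(x) = -8*π*cos(8*π*x).
Writing u(x) = A·sin(kπx/L) with A = -1 and k = 4, use ∫_0^L sin²(kπx/L) dx = L/2 and ∫_0^L cos²(kπx/L) dx = L/2.
u² = 1·sin²(8*π·x) and (u')² = 64*π^2·cos²(8*π·x), and each of sin², cos² integrates to L/2 = 1/4 over (0, 1/2).
∫_0^1/2 u² dx = 1/4, so ||u||_L² = 1/2.
∫_0^1/2 (u')² dx = 16*π^2, so ||u'||_L² = 4*π.
Ratio ||u||_L² / ||u'||_L² = 1/(8*π).
Sharp Poincaré constant on H^1_0(0, 1/2) is C_P = L/π = 1/(2*π), achieved by sin(2*π·x).
This is the k = 4 harmonic; the ratio L/(kπ) is strictly less than C_P = L/π, consistent with the sharp inequality ||u||_L² ≤ C_P ||u'||_L².


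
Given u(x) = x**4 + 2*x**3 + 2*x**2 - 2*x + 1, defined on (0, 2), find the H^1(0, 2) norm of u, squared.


||u||_{H^1}^2 = 530086/315

The H^1 norm (squared) on an interval (0, L) is
  ||u||_{H^1}^2 = ∫_0^L u(x)^2 dx + ∫_0^L u'(x)^2 dx.
Compute u'(x) = 4*x**3 + 6*x**2 + 4*x - 2.
Then u(x)^2 = x**8 + 4*x**7 + 8*x**6 + 4*x**5 - 2*x**4 - 4*x**3 + 8*x**2 - 4*x + 1 and u'(x)^2 = 16*x**6 + 48*x**5 + 68*x**4 + 32*x**3 - 8*x**2 - 16*x + 4.
Integrate each monomial from 0 to 2 using ∫_0^2 c·x^n dx = c·2^(n+1)/(n+1):
  ∫_0^2 u(x)^2 dx = ∫_0^2 (x^8 + 4*x^7 + 8*x^6 + 4*x^5 - 2*x^4 - 4*x^3 + 8*x^2 - 4*x + 1) dx. Term by term:
    ∫_0^2 x^8 dx = 512/9;  ∫_0^2 4*x^7 dx = 128;  ∫_0^2 8*x^6 dx = 1024/7;
    ∫_0^2 4*x^5 dx = 128/3;  ∫_0^2 -2*x^4 dx = -64/5;  ∫_0^2 -4*x^3 dx = -16;
    ∫_0^2 8*x^2 dx = 64/3;  ∫_0^2 -4*x dx = -8;  ∫_0^2 1 dx = 2.
  Sum: 512/9 + 128 + 1024/7 + 128/3 − 64/5 − 16 + 64/3 − 8 + 2 = 113518/315.
  ∫_0^2 u'(x)^2 dx = ∫_0^2 (16*x^6 + 48*x^5 + 68*x^4 + 32*x^3 - 8*x^2 - 16*x + 4) dx. Term by term:
    ∫_0^2 16*x^6 dx = 2048/7;  ∫_0^2 48*x^5 dx = 512;  ∫_0^2 68*x^4 dx = 2176/5;
    ∫_0^2 32*x^3 dx = 128;  ∫_0^2 -8*x^2 dx = -64/3;  ∫_0^2 -16*x dx = -32;
    ∫_0^2 4 dx = 8.
  Sum: 2048/7 + 512 + 2176/5 + 128 − 64/3 − 32 + 8 = 138856/105.
Adding: ||u||_{H^1}^2 = 113518/315 + 138856/105 = 530086/315.


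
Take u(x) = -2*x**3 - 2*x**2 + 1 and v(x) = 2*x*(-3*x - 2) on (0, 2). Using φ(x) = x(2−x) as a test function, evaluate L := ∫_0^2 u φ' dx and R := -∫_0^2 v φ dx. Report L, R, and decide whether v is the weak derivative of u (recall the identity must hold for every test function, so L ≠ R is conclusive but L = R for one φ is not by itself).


LHS = 224/15, RHS = 224/15. Yes, v = u' weakly.

u(x) = -2*x**3 - 2*x**2 + 1, classical derivative u'(x) = -6*x**2 - 4*x.
φ(x) = x(2−x), so φ'(x) = 2 - 2*x.
Note φ(0) = φ(2) = 0, so the boundary term u·φ vanishes.
LHS = ∫_0^2 u(x) φ'(x) dx = ∫_0^2 (4*x^4 - 4*x^2 - 2*x + 2) dx. Term by term:
  ∫_0^2 4*x^4 dx = 128/5;  ∫_0^2 -4*x^2 dx = -32/3;  ∫_0^2 -2*x dx = -4;
  ∫_0^2 2 dx = 4.
Sum: 128/5 − 32/3 − 4 + 4 = 224/15.
So LHS = 224/15.
∫_0^2 v(x) φ(x) dx = ∫_0^2 (6*x^4 - 8*x^3 - 8*x^2) dx. Term by term:
  ∫_0^2 6*x^4 dx = 192/5;  ∫_0^2 -8*x^3 dx = -32;  ∫_0^2 -8*x^2 dx = -64/3.
Sum: 192/5 − 32 − 64/3 = -224/15.
So RHS = -∫_0^2 v(x) φ(x) dx = 224/15.
LHS = RHS, so the identity holds for this test φ.
Moreover u is smooth here and v(x) = u'(x) = -6*x**2 - 4*x pointwise, so the identity holds for every test function. Hence v is the weak derivative of u.


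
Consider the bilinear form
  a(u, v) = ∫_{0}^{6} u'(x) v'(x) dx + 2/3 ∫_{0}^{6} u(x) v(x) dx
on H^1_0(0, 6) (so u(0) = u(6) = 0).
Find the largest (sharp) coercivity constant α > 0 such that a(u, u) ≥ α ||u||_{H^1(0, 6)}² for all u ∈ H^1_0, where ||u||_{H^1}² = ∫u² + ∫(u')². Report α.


α = (π^2 + 24)/(π^2 + 36)

Coercivity of a(·,·) on H^1_0(0, 6) means a(u, u) ≥ α ||u||_{H^1}² for every u ∈ H^1_0.
The interval has length L = 6, and Poincaré/coercivity depend only on L. Here a(u, u) = ∫(u')² + (2/3)·∫u².
Here 0 < c = 2/3 < 1. The condition a(u,u) ≥ α||u||_{H^1}² reads (1−α)∫(u')² ≥ (α−c)∫u². Any admissible α is ≤ 1 (rapidly oscillating u have ∫u²/∫(u')² → 0), and α = 1 would force 0 ≥ (1−c)∫u², impossible since c < 1; so 1−α > 0. By the sharp Poincaré inequality on H^1_0 of an interval of length L, ∫(u')² ≥ (π/L)²∫u² with equality for the first sine mode sin(π(x−x₀)/L) (x₀ the left endpoint), so the inequality holds for all u iff (1−α)(π/L)² ≥ α − c, i.e. α ≤ ((π/L)² + c)/((π/L)² + 1) = (1 + c(L/π)²)/(1 + (L/π)²). With (π/L)² = π^2/36 and c = 2/3, the largest admissible constant is α = ((π/L)² + c)/((π/L)² + 1).
Simplifying, α = (π^2 + 24)/(π^2 + 36).


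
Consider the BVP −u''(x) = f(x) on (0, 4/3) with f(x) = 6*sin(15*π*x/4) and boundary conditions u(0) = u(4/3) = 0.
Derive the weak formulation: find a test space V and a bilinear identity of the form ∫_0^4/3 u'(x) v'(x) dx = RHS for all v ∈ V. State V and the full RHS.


V = H^1_0(0, 4/3) (so v(0) = v(4/3) = 0); weak form: ∫_0^4/3 u'v' dx = ∫_0^4/3 (6*sin(15*π*x/4)) v dx for all v ∈ V.

Multiply both sides by a test function v and integrate from 0 to 4/3:
  ∫_0^4/3 −u''(x) v(x) dx = ∫_0^4/3 f(x) v(x) dx.
Integrate the LHS by parts once:
  ∫_0^4/3 −u'' v dx = −[u'(x) v(x)]_0^4/3 + ∫_0^4/3 u'(x) v'(x) dx.
Thus ∫_0^4/3 u'(x) v'(x) dx = ∫_0^4/3 f(x) v(x) dx + [u'(x) v(x)]_0^4/3.
Choose V so that boundary terms are either known or forced to vanish.
u is Dirichlet: u(0) = u(4/3) = 0. Let V = H^1_0(0, 4/3); then v(0) = v(4/3) = 0, and [u' v]_0^4/3 = 0.
Weak formulation: find u (satisfying any essential BC) such that ∫_0^4/3 u'(x) v'(x) dx = ∫_0^4/3 f v dx for all v ∈ V.
Substituting f(x) = 6*sin(15*π*x/4), the right-hand side is ∫_0^4/3 (6*sin(15*π*x/4)) v dx.


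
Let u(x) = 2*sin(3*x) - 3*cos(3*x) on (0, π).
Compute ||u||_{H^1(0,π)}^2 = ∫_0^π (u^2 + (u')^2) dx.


||u||_{H^1(0,π)}^2 = 65*π

u'(x) = 9*sin(3*x) + 6*cos(3*x).
Expand u² and (u')² and integrate term by term on (0, π), using: for integers n ≥ 1, ∫_0^π sin²(nx) dx = ∫_0^π cos²(nx) dx = π/2; for n ≠ n', ∫_0^π sin(nx)sin(n'x) dx = ∫_0^π cos(nx)cos(n'x) dx = 0; and by product-to-sum, ∫_0^π sin(nx)cos(n'x) dx = ½∫_0^π [sin((n+n')x) + sin((n−n')x)] dx, which is 0 when n+n' is even and 2n/(n²−n'²) when n+n' is odd (it need not vanish on (0, π)).
  u² squared terms: (-3)²·∫cos(3x)² dx = 9·π/2 = 9*π/2;  (2)²·∫sin(3x)² dx = 4·π/2 = 2*π.
  u² cross terms: 2·(-3)·(2)·∫cos(3x)·sin(3x) dx = -12·(0) = 0.
  So ∫_0^π u² dx = 9*π/2 + 2*π + 0 = 13*π/2.
  (u')² squared terms: (6)²·∫cos(3x)² dx = 36·π/2 = 18*π;  (9)²·∫sin(3x)² dx = 81·π/2 = 81*π/2.
  (u')² cross terms: 2·(6)·(9)·∫cos(3x)·sin(3x) dx = 108·(0) = 0.
  So ∫_0^π (u')² dx = 18*π + 81*π/2 + 0 = 117*π/2.
||u||_{H^1}^2 = (13*π/2) + (117*π/2) = 65*π.


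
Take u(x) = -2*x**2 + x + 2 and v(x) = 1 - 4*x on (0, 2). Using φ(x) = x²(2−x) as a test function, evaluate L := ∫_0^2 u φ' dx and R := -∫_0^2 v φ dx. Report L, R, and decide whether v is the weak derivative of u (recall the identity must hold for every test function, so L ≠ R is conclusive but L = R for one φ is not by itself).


LHS = 76/15, RHS = 76/15. Yes, v = u' weakly.

u(x) = -2*x**2 + x + 2, classical derivative u'(x) = 1 - 4*x.
φ(x) = x²(2−x), so φ'(x) = x*(4 - 3*x).
Note φ(0) = φ(2) = 0, so the boundary term u·φ vanishes.
LHS = ∫_0^2 u(x) φ'(x) dx = ∫_0^2 (6*x^4 - 11*x^3 - 2*x^2 + 8*x) dx. Term by term:
  ∫_0^2 6*x^4 dx = 192/5;  ∫_0^2 -11*x^3 dx = -44;  ∫_0^2 -2*x^2 dx = -16/3;
  ∫_0^2 8*x dx = 16.
Sum: 192/5 − 44 − 16/3 + 16 = 76/15.
So LHS = 76/15.
∫_0^2 v(x) φ(x) dx = ∫_0^2 (4*x^4 - 9*x^3 + 2*x^2) dx. Term by term:
  ∫_0^2 4*x^4 dx = 128/5;  ∫_0^2 -9*x^3 dx = -36;  ∫_0^2 2*x^2 dx = 16/3.
Sum: 128/5 − 36 + 16/3 = -76/15.
So RHS = -∫_0^2 v(x) φ(x) dx = 76/15.
LHS = RHS, so the identity holds for this test φ.
Moreover u is smooth here and v(x) = u'(x) = 1 - 4*x pointwise, so the identity holds for every test function. Hence v is the weak derivative of u.


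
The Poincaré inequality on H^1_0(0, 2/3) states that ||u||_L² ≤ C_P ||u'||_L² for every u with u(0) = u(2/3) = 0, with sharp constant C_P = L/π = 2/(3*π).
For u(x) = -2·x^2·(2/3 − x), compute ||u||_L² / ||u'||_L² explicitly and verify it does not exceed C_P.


||u||_L² / ||u'||_L² = sqrt(14)/21 < C_P = 2/(3*π).

u(x) = -2·x^2·(2/3 − x), so u'(x) = 2*x*(9*x - 4)/3.
u(x) = -2·x^2·(2/3 − x) vanishes at x = 0 and x = 2/3, so u ∈ H^1_0(0, 2/3). Differentiate via the product rule and integrate the resulting polynomials term by term.
  ∫_0^2/3 u² dx = ∫_0^2/3 (4*x^6 - 16*x^5/3 + 16*x^4/9) dx. Term by term:
    ∫_0^2/3 4*x^6 dx = 512/15309;  ∫_0^2/3 -16*x^5/3 dx = -512/6561;  ∫_0^2/3 16*x^4/9 dx = 512/10935.
  Sum: 512/15309 − 512/6561 + 512/10935 = 512/229635.
  ∫_0^2/3 (u')² dx = ∫_0^2/3 (36*x^4 - 32*x^3 + 64*x^2/9) dx. Term by term:
    ∫_0^2/3 36*x^4 dx = 128/135;  ∫_0^2/3 -32*x^3 dx = -128/81;  ∫_0^2/3 64*x^2/9 dx = 512/729.
  Sum: 128/135 − 128/81 + 512/729 = 256/3645.
∫_0^2/3 u² dx = 512/229635, so ||u||_L² = 16*sqrt(70)/2835.
∫_0^2/3 (u')² dx = 256/3645, so ||u'||_L² = 16*sqrt(5)/135.
Ratio ||u||_L² / ||u'||_L² = sqrt(14)/21.
Sharp Poincaré constant on H^1_0(0, 2/3) is C_P = L/π = 2/(3*π), achieved by sin(3*π/2·x).
A polynomial bump cannot attain the sharp Poincaré constant (only the first sine eigenfunction does), so the ratio is strictly less than C_P, consistent with ||u||_L² ≤ C_P ||u'||_L².


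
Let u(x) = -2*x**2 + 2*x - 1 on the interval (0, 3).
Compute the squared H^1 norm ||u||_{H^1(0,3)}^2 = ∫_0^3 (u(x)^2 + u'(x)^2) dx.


||u||_{H^1}^2 = 867/5

The H^1 norm (squared) on an interval (0, L) is
  ||u||_{H^1}^2 = ∫_0^L u(x)^2 dx + ∫_0^L u'(x)^2 dx.
Compute u'(x) = 2 - 4*x.
Then u(x)^2 = 4*x**4 - 8*x**3 + 8*x**2 - 4*x + 1 and u'(x)^2 = 16*x**2 - 16*x + 4.
Integrate each monomial from 0 to 3 using ∫_0^3 c·x^n dx = c·3^(n+1)/(n+1):
  ∫_0^3 u(x)^2 dx = ∫_0^3 (4*x^4 - 8*x^3 + 8*x^2 - 4*x + 1) dx. Term by term:
    ∫_0^3 4*x^4 dx = 972/5;  ∫_0^3 -8*x^3 dx = -162;  ∫_0^3 8*x^2 dx = 72;
    ∫_0^3 -4*x dx = -18;  ∫_0^3 1 dx = 3.
  Sum: 972/5 − 162 + 72 − 18 + 3 = 447/5.
  ∫_0^3 u'(x)^2 dx = ∫_0^3 (16*x^2 - 16*x + 4) dx. Term by term:
    ∫_0^3 16*x^2 dx = 144;  ∫_0^3 -16*x dx = -72;  ∫_0^3 4 dx = 12.
  Sum: 144 − 72 + 12 = 84.
Adding: ||u||_{H^1}^2 = 447/5 + 84 = 867/5.


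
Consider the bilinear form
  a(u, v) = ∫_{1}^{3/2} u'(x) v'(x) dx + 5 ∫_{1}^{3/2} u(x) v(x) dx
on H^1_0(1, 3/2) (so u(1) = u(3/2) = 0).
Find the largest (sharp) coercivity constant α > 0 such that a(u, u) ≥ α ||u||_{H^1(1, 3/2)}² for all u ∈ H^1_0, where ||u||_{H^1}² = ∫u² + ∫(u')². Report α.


α = 1

Coercivity of a(·,·) on H^1_0(1, 3/2) means a(u, u) ≥ α ||u||_{H^1}² for every u ∈ H^1_0.
The interval has length L = 1/2, and Poincaré/coercivity depend only on L. Here a(u, u) = ∫(u')² + (5)·∫u².
Here c = 5 ≥ 1, so a(u,u) = ∫(u')² + c∫u² ≥ ∫(u')² + ∫u² = ||u||_{H^1}², i.e. α = 1 works. No larger α is possible: a(u,u) ≥ α||u||_{H^1}² means (1−α)∫(u')² ≥ (α−c)∫u², and for the modes u_n = sin(nπ(x−x₀)/L) (x₀ the left endpoint) one has ∫u_n²/∫(u_n')² = (L/(nπ))² → 0, so a(u_n,u_n)/||u_n||_{H^1}² → 1. Hence the optimal constant is α = 1.
Therefore α = 1.


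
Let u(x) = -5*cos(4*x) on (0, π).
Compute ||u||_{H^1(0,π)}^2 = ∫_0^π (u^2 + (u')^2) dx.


||u||_{H^1(0,π)}^2 = 425*π/2

u'(x) = 20*sin(4*x).
Expand u² and (u')² and integrate term by term on (0, π), using: for integers n ≥ 1, ∫_0^π sin²(nx) dx = ∫_0^π cos²(nx) dx = π/2; for n ≠ n', ∫_0^π sin(nx)sin(n'x) dx = ∫_0^π cos(nx)cos(n'x) dx = 0; and by product-to-sum, ∫_0^π sin(nx)cos(n'x) dx = ½∫_0^π [sin((n+n')x) + sin((n−n')x)] dx, which is 0 when n+n' is even and 2n/(n²−n'²) when n+n' is odd (it need not vanish on (0, π)).
  u² squared terms: (-5)²·∫cos(4x)² dx = 25·π/2 = 25*π/2.
  So ∫_0^π u² dx = 25*π/2.
  (u')² squared terms: (20)²·∫sin(4x)² dx = 400·π/2 = 200*π.
  So ∫_0^π (u')² dx = 200*π.
||u||_{H^1}^2 = (25*π/2) + (200*π) = 425*π/2.


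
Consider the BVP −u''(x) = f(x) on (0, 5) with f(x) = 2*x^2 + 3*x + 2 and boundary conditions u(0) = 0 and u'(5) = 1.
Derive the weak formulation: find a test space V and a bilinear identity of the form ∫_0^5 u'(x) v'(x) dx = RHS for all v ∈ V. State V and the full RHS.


V = {v ∈ H^1(0, 5) : v(0) = 0} (test functions vanish at x = 0 where u is specified); weak form: ∫_0^5 u'v' dx = ∫_0^5 (2*x^2 + 3*x + 2) v dx + v(5) for all v ∈ V.

Multiply both sides by a test function v and integrate from 0 to 5:
  ∫_0^5 −u''(x) v(x) dx = ∫_0^5 f(x) v(x) dx.
Integrate the LHS by parts once:
  ∫_0^5 −u'' v dx = −[u'(x) v(x)]_0^5 + ∫_0^5 u'(x) v'(x) dx.
Thus ∫_0^5 u'(x) v'(x) dx = ∫_0^5 f(x) v(x) dx + [u'(x) v(x)]_0^5.
Choose V so that boundary terms are either known or forced to vanish.
Mixed BC: u(0) = 0 (Dirichlet) and u'(5) = 1 (Neumann). Define V = {v ∈ H^1(0, 5) : v(0) = 0}. Then [u' v]_0^5 = u'(5)·v(5) − u'(0)·0 = v(5).
Weak formulation: find u (satisfying any essential BC) such that ∫_0^5 u'(x) v'(x) dx = ∫_0^5 f v dx + v(5) for all v ∈ V (Dirichlet at 0 absorbed into V; Neumann datum at x = 5 contributes the boundary term).
Substituting f(x) = 2*x^2 + 3*x + 2, the right-hand side is ∫_0^5 (2*x^2 + 3*x + 2) v dx + v(5).


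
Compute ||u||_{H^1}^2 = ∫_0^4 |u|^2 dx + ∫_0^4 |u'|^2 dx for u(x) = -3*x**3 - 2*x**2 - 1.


||u||_{H^1}^2 = 1093844/21

The H^1 norm (squared) on an interval (0, L) is
  ||u||_{H^1}^2 = ∫_0^L u(x)^2 dx + ∫_0^L u'(x)^2 dx.
Compute u'(x) = -9*x**2 - 4*x.
Then u(x)^2 = 9*x**6 + 12*x**5 + 4*x**4 + 6*x**3 + 4*x**2 + 1 and u'(x)^2 = 81*x**4 + 72*x**3 + 16*x**2.
Integrate each monomial from 0 to 4 using ∫_0^4 c·x^n dx = c·4^(n+1)/(n+1):
  ∫_0^4 u(x)^2 dx = ∫_0^4 (9*x^6 + 12*x^5 + 4*x^4 + 6*x^3 + 4*x^2 + 1) dx. Term by term:
    ∫_0^4 9*x^6 dx = 147456/7;  ∫_0^4 12*x^5 dx = 8192;  ∫_0^4 4*x^4 dx = 4096/5;
    ∫_0^4 6*x^3 dx = 384;  ∫_0^4 4*x^2 dx = 256/3;  ∫_0^4 1 dx = 4.
  Sum: 147456/7 + 8192 + 4096/5 + 384 + 256/3 + 4 = 3207716/105.
  ∫_0^4 u'(x)^2 dx = ∫_0^4 (81*x^4 + 72*x^3 + 16*x^2) dx. Term by term:
    ∫_0^4 81*x^4 dx = 82944/5;  ∫_0^4 72*x^3 dx = 4608;  ∫_0^4 16*x^2 dx = 1024/3.
  Sum: 82944/5 + 4608 + 1024/3 = 323072/15.
Adding: ||u||_{H^1}^2 = 3207716/105 + 323072/15 = 1093844/21.


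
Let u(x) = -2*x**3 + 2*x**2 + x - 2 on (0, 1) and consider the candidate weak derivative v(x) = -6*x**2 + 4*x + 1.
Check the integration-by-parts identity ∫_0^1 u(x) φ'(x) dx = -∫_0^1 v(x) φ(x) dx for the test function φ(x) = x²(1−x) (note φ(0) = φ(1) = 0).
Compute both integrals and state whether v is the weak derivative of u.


LHS = -1/12, RHS = -1/12. Yes, v = u' weakly.

u(x) = -2*x**3 + 2*x**2 + x - 2, classical derivative u'(x) = -6*x**2 + 4*x + 1.
φ(x) = x²(1−x), so φ'(x) = x*(2 - 3*x).
Note φ(0) = φ(1) = 0, so the boundary term u·φ vanishes.
LHS = ∫_0^1 u(x) φ'(x) dx = ∫_0^1 (6*x^5 - 10*x^4 + x^3 + 8*x^2 - 4*x) dx. Term by term:
  ∫_0^1 6*x^5 dx = 1;  ∫_0^1 -10*x^4 dx = -2;  ∫_0^1 x^3 dx = 1/4;
  ∫_0^1 8*x^2 dx = 8/3;  ∫_0^1 -4*x dx = -2.
Sum: 1 − 2 + 1/4 + 8/3 − 2 = -1/12.
So LHS = -1/12.
∫_0^1 v(x) φ(x) dx = ∫_0^1 (6*x^5 - 10*x^4 + 3*x^3 + x^2) dx. Term by term:
  ∫_0^1 6*x^5 dx = 1;  ∫_0^1 -10*x^4 dx = -2;  ∫_0^1 3*x^3 dx = 3/4;
  ∫_0^1 x^2 dx = 1/3.
Sum: 1 − 2 + 3/4 + 1/3 = 1/12.
So RHS = -∫_0^1 v(x) φ(x) dx = -1/12.
LHS = RHS, so the identity holds for this test φ.
Moreover u is smooth here and v(x) = u'(x) = -6*x**2 + 4*x + 1 pointwise, so the identity holds for every test function. Hence v is the weak derivative of u.


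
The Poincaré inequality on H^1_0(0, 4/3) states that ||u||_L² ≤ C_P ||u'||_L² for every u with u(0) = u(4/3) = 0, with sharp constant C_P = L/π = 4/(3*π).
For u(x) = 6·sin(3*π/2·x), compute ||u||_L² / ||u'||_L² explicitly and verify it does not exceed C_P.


||u||_L² / ||u'||_L² = 2/(3*π) < C_P = 4/(3*π).

u(x) = 6·sin(3*π/2·x), so u'(x) = 9*π*cos(3*π*x/2).
Writing u(x) = A·sin(kπx/L) with A = 6 and k = 2, use ∫_0^L sin²(kπx/L) dx = L/2 and ∫_0^L cos²(kπx/L) dx = L/2.
u² = 36·sin²(3*π/2·x) and (u')² = 81*π^2·cos²(3*π/2·x), and each of sin², cos² integrates to L/2 = 2/3 over (0, 4/3).
∫_0^4/3 u² dx = 24, so ||u||_L² = 2*sqrt(6).
∫_0^4/3 (u')² dx = 54*π^2, so ||u'||_L² = 3*sqrt(6)*π.
Ratio ||u||_L² / ||u'||_L² = 2/(3*π).
Sharp Poincaré constant on H^1_0(0, 4/3) is C_P = L/π = 4/(3*π), achieved by sin(3*π/4·x).
This is the k = 2 harmonic; the ratio L/(kπ) is strictly less than C_P = L/π, consistent with the sharp inequality ||u||_L² ≤ C_P ||u'||_L².


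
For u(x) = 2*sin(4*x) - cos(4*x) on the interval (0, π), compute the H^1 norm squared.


||u||_{H^1(0,π)}^2 = 85*π/2

u'(x) = 4*sin(4*x) + 8*cos(4*x).
Expand u² and (u')² and integrate term by term on (0, π), using: for integers n ≥ 1, ∫_0^π sin²(nx) dx = ∫_0^π cos²(nx) dx = π/2; for n ≠ n', ∫_0^π sin(nx)sin(n'x) dx = ∫_0^π cos(nx)cos(n'x) dx = 0; and by product-to-sum, ∫_0^π sin(nx)cos(n'x) dx = ½∫_0^π [sin((n+n')x) + sin((n−n')x)] dx, which is 0 when n+n' is even and 2n/(n²−n'²) when n+n' is odd (it need not vanish on (0, π)).
  u² squared terms: (-1)²·∫cos(4x)² dx = 1·π/2 = π/2;  (2)²·∫sin(4x)² dx = 4·π/2 = 2*π.
  u² cross terms: 2·(-1)·(2)·∫cos(4x)·sin(4x) dx = -4·(0) = 0.
  So ∫_0^π u² dx = π/2 + 2*π + 0 = 5*π/2.
  (u')² squared terms: (4)²·∫sin(4x)² dx = 16·π/2 = 8*π;  (8)²·∫cos(4x)² dx = 64·π/2 = 32*π.
  (u')² cross terms: 2·(4)·(8)·∫sin(4x)·cos(4x) dx = 64·(0) = 0.
  So ∫_0^π (u')² dx = 8*π + 32*π + 0 = 40*π.
||u||_{H^1}^2 = (5*π/2) + (40*π) = 85*π/2.


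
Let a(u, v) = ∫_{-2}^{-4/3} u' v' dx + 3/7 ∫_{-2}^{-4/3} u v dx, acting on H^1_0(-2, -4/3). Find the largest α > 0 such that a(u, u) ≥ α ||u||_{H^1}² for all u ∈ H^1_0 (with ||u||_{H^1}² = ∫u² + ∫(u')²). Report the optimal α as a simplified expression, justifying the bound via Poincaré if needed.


α = 3*(4 + 21*π^2)/(7*(4 + 9*π^2))

Coercivity of a(·,·) on H^1_0(-2, -4/3) means a(u, u) ≥ α ||u||_{H^1}² for every u ∈ H^1_0.
The interval has length L = 2/3, and Poincaré/coercivity depend only on L. Here a(u, u) = ∫(u')² + (3/7)·∫u².
Here 0 < c = 3/7 < 1. The condition a(u,u) ≥ α||u||_{H^1}² reads (1−α)∫(u')² ≥ (α−c)∫u². Any admissible α is ≤ 1 (rapidly oscillating u have ∫u²/∫(u')² → 0), and α = 1 would force 0 ≥ (1−c)∫u², impossible since c < 1; so 1−α > 0. By the sharp Poincaré inequality on H^1_0 of an interval of length L, ∫(u')² ≥ (π/L)²∫u² with equality for the first sine mode sin(π(x−x₀)/L) (x₀ the left endpoint), so the inequality holds for all u iff (1−α)(π/L)² ≥ α − c, i.e. α ≤ ((π/L)² + c)/((π/L)² + 1) = (1 + c(L/π)²)/(1 + (L/π)²). With (π/L)² = 9*π^2/4 and c = 3/7, the largest admissible constant is α = ((π/L)² + c)/((π/L)² + 1).
Simplifying, α = 3*(4 + 21*π^2)/(7*(4 + 9*π^2)).


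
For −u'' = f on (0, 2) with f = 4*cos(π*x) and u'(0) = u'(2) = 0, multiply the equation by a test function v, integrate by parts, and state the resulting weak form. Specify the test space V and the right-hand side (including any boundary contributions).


V = H^1(0, 2) (no boundary constraint on v; u is determined up to an additive constant); weak form: ∫_0^2 u'v' dx = ∫_0^2 (4*cos(π*x)) v dx for all v ∈ V.

Multiply both sides by a test function v and integrate from 0 to 2:
  ∫_0^2 −u''(x) v(x) dx = ∫_0^2 f(x) v(x) dx.
Integrate the LHS by parts once:
  ∫_0^2 −u'' v dx = −[u'(x) v(x)]_0^2 + ∫_0^2 u'(x) v'(x) dx.
Thus ∫_0^2 u'(x) v'(x) dx = ∫_0^2 f(x) v(x) dx + [u'(x) v(x)]_0^2.
Choose V so that boundary terms are either known or forced to vanish.
u has homogeneous Neumann: u'(0) = u'(2) = 0. So [u' v]_0^2 = 0·v(2) − 0·v(0) = 0 for any v; take V = H^1(0, 2).
Weak formulation: find u (satisfying any essential BC) such that ∫_0^2 u'(x) v'(x) dx = ∫_0^2 f v dx for all v ∈ V (homogeneous Neumann, so boundary terms vanish).
Substituting f(x) = 4*cos(π*x), the right-hand side is ∫_0^2 (4*cos(π*x)) v dx.
Compatibility check (pure Neumann): taking v ≡ 1 ∈ V gives 0 = ∫_0^2 f dx + (0) − (0), i.e. ∫_0^2 f dx must equal u'(0) − u'(2) = 0. Indeed ∫_0^2 (4*cos(π*x)) dx = 0, so the data are compatible. The solution is then unique only up to an additive constant (fix it e.g. by requiring ∫_0^2 u dx = 0).


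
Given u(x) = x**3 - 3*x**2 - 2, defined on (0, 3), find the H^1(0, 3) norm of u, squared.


||u||_{H^1}^2 = 3228/35

The H^1 norm (squared) on an interval (0, L) is
  ||u||_{H^1}^2 = ∫_0^L u(x)^2 dx + ∫_0^L u'(x)^2 dx.
Compute u'(x) = 3*x**2 - 6*x.
Then u(x)^2 = x**6 - 6*x**5 + 9*x**4 - 4*x**3 + 12*x**2 + 4 and u'(x)^2 = 9*x**4 - 36*x**3 + 36*x**2.
Integrate each monomial from 0 to 3 using ∫_0^3 c·x^n dx = c·3^(n+1)/(n+1):
  ∫_0^3 u(x)^2 dx = ∫_0^3 (x^6 - 6*x^5 + 9*x^4 - 4*x^3 + 12*x^2 + 4) dx. Term by term:
    ∫_0^3 x^6 dx = 2187/7;  ∫_0^3 -6*x^5 dx = -729;  ∫_0^3 9*x^4 dx = 2187/5;
    ∫_0^3 -4*x^3 dx = -81;  ∫_0^3 12*x^2 dx = 108;  ∫_0^3 4 dx = 12.
  Sum: 2187/7 − 729 + 2187/5 − 81 + 108 + 12 = 2094/35.
  ∫_0^3 u'(x)^2 dx = ∫_0^3 (9*x^4 - 36*x^3 + 36*x^2) dx. Term by term:
    ∫_0^3 9*x^4 dx = 2187/5;  ∫_0^3 -36*x^3 dx = -729;  ∫_0^3 36*x^2 dx = 324.
  Sum: 2187/5 − 729 + 324 = 162/5.
Adding: ||u||_{H^1}^2 = 2094/35 + 162/5 = 3228/35.


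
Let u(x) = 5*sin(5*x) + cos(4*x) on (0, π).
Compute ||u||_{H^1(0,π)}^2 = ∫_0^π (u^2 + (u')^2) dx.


||u||_{H^1(0,π)}^2 = 1700/9 + 667*π/2

u'(x) = -4*sin(4*x) + 25*cos(5*x).
Expand u² and (u')² and integrate term by term on (0, π), using: for integers n ≥ 1, ∫_0^π sin²(nx) dx = ∫_0^π cos²(nx) dx = π/2; for n ≠ n', ∫_0^π sin(nx)sin(n'x) dx = ∫_0^π cos(nx)cos(n'x) dx = 0; and by product-to-sum, ∫_0^π sin(nx)cos(n'x) dx = ½∫_0^π [sin((n+n')x) + sin((n−n')x)] dx, which is 0 when n+n' is even and 2n/(n²−n'²) when n+n' is odd (it need not vanish on (0, π)).
  u² squared terms: (5)²·∫sin(5x)² dx = 25·π/2 = 25*π/2;  (1)²·∫cos(4x)² dx = 1·π/2 = π/2.
  u² cross terms: 2·(5)·(1)·∫sin(5x)·cos(4x) dx = 10·(10/9) = 100/9.
  So ∫_0^π u² dx = 25*π/2 + π/2 + 100/9 = 100/9 + 13*π.
  (u')² squared terms: (-4)²·∫sin(4x)² dx = 16·π/2 = 8*π;  (25)²·∫cos(5x)² dx = 625·π/2 = 625*π/2.
  (u')² cross terms: 2·(-4)·(25)·∫sin(4x)·cos(5x) dx = -200·(-8/9) = 1600/9.
  So ∫_0^π (u')² dx = 8*π + 625*π/2 + 1600/9 = 1600/9 + 641*π/2.
||u||_{H^1}^2 = (100/9 + 13*π) + (1600/9 + 641*π/2) = 1700/9 + 667*π/2.


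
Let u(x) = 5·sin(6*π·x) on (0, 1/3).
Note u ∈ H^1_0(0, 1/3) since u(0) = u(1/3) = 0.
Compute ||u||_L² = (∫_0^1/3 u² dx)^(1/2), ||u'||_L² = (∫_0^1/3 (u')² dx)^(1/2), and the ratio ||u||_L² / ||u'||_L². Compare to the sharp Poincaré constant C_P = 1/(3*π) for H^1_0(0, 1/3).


||u||_L² / ||u'||_L² = 1/(6*π) < C_P = 1/(3*π).

u(x) = 5·sin(6*π·x), so u'(x) = 30*π*cos(6*π*x).
Writing u(x) = A·sin(kπx/L) with A = 5 and k = 2, use ∫_0^L sin²(kπx/L) dx = L/2 and ∫_0^L cos²(kπx/L) dx = L/2.
u² = 25·sin²(6*π·x) and (u')² = 900*π^2·cos²(6*π·x), and each of sin², cos² integrates to L/2 = 1/6 over (0, 1/3).
∫_0^1/3 u² dx = 25/6, so ||u||_L² = 5*sqrt(6)/6.
∫_0^1/3 (u')² dx = 150*π^2, so ||u'||_L² = 5*sqrt(6)*π.
Ratio ||u||_L² / ||u'||_L² = 1/(6*π).
Sharp Poincaré constant on H^1_0(0, 1/3) is C_P = L/π = 1/(3*π), achieved by sin(3*π·x).
This is the k = 2 harmonic; the ratio L/(kπ) is strictly less than C_P = L/π, consistent with the sharp inequality ||u||_L² ≤ C_P ||u'||_L².


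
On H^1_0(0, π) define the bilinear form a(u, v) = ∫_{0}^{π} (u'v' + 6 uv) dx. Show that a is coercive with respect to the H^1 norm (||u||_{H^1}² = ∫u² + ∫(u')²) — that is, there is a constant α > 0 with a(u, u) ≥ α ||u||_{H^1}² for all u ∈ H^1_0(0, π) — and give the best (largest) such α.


α = 1

Coercivity of a(·,·) on H^1_0(0, π) means a(u, u) ≥ α ||u||_{H^1}² for every u ∈ H^1_0.
The interval has length L = π, and Poincaré/coercivity depend only on L. Here a(u, u) = ∫(u')² + (6)·∫u².
Here c = 6 ≥ 1, so a(u,u) = ∫(u')² + c∫u² ≥ ∫(u')² + ∫u² = ||u||_{H^1}², i.e. α = 1 works. No larger α is possible: a(u,u) ≥ α||u||_{H^1}² means (1−α)∫(u')² ≥ (α−c)∫u², and for the modes u_n = sin(nπ(x−x₀)/L) (x₀ the left endpoint) one has ∫u_n²/∫(u_n')² = (L/(nπ))² → 0, so a(u_n,u_n)/||u_n||_{H^1}² → 1. Hence the optimal constant is α = 1.
Therefore α = 1.


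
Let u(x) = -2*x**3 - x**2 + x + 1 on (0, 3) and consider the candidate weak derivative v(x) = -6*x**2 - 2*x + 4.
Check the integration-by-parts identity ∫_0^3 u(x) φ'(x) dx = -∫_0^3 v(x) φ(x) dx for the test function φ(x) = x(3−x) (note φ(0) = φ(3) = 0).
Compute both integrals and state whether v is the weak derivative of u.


LHS = 819/10, RHS = 342/5. No, v is not the weak derivative of u.

u(x) = -2*x**3 - x**2 + x + 1, classical derivative u'(x) = -6*x**2 - 2*x + 1.
φ(x) = x(3−x), so φ'(x) = 3 - 2*x.
Note φ(0) = φ(3) = 0, so the boundary term u·φ vanishes.
LHS = ∫_0^3 u(x) φ'(x) dx = ∫_0^3 (4*x^4 - 4*x^3 - 5*x^2 + x + 3) dx. Term by term:
  ∫_0^3 4*x^4 dx = 972/5;  ∫_0^3 -4*x^3 dx = -81;  ∫_0^3 -5*x^2 dx = -45;
  ∫_0^3 x dx = 9/2;  ∫_0^3 3 dx = 9.
Sum: 972/5 − 81 − 45 + 9/2 + 9 = 819/10.
So LHS = 819/10.
∫_0^3 v(x) φ(x) dx = ∫_0^3 (6*x^4 - 16*x^3 - 10*x^2 + 12*x) dx. Term by term:
  ∫_0^3 6*x^4 dx = 1458/5;  ∫_0^3 -16*x^3 dx = -324;  ∫_0^3 -10*x^2 dx = -90;
  ∫_0^3 12*x dx = 54.
Sum: 1458/5 − 324 − 90 + 54 = -342/5.
So RHS = -∫_0^3 v(x) φ(x) dx = 342/5.
LHS − RHS = 27/2 ≠ 0, so the identity fails.
(For a valid weak derivative the identity must hold for EVERY test function, in particular this one. The failure shows v is NOT the weak derivative of u.)
Correct weak derivative would be u'(x) = -6*x**2 - 2*x + 1.


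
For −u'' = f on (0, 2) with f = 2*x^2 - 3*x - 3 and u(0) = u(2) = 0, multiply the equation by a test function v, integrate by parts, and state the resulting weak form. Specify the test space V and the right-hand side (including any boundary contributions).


V = H^1_0(0, 2) (so v(0) = v(2) = 0); weak form: ∫_0^2 u'v' dx = ∫_0^2 (2*x^2 - 3*x - 3) v dx for all v ∈ V.

Multiply both sides by a test function v and integrate from 0 to 2:
  ∫_0^2 −u''(x) v(x) dx = ∫_0^2 f(x) v(x) dx.
Integrate the LHS by parts once:
  ∫_0^2 −u'' v dx = −[u'(x) v(x)]_0^2 + ∫_0^2 u'(x) v'(x) dx.
Thus ∫_0^2 u'(x) v'(x) dx = ∫_0^2 f(x) v(x) dx + [u'(x) v(x)]_0^2.
Choose V so that boundary terms are either known or forced to vanish.
u is Dirichlet: u(0) = u(2) = 0. Let V = H^1_0(0, 2); then v(0) = v(2) = 0, and [u' v]_0^2 = 0.
Weak formulation: find u (satisfying any essential BC) such that ∫_0^2 u'(x) v'(x) dx = ∫_0^2 f v dx for all v ∈ V.
Substituting f(x) = 2*x^2 - 3*x - 3, the right-hand side is ∫_0^2 (2*x^2 - 3*x - 3) v dx.


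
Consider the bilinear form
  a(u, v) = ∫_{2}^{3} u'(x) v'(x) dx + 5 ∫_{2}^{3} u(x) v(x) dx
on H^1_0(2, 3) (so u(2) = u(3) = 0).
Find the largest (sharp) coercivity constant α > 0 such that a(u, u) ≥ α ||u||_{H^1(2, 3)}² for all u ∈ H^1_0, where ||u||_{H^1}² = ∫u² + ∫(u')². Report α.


α = 1

Coercivity of a(·,·) on H^1_0(2, 3) means a(u, u) ≥ α ||u||_{H^1}² for every u ∈ H^1_0.
The interval has length L = 1, and Poincaré/coercivity depend only on L. Here a(u, u) = ∫(u')² + (5)·∫u².
Here c = 5 ≥ 1, so a(u,u) = ∫(u')² + c∫u² ≥ ∫(u')² + ∫u² = ||u||_{H^1}², i.e. α = 1 works. No larger α is possible: a(u,u) ≥ α||u||_{H^1}² means (1−α)∫(u')² ≥ (α−c)∫u², and for the modes u_n = sin(nπ(x−x₀)/L) (x₀ the left endpoint) one has ∫u_n²/∫(u_n')² = (L/(nπ))² → 0, so a(u_n,u_n)/||u_n||_{H^1}² → 1. Hence the optimal constant is α = 1.
Therefore α = 1.
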